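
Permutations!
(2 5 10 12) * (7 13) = (2 5 10 12)(7 13) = [0, 1, 5, 3, 4, 10, 6, 13, 8, 9, 12, 11, 2, 7]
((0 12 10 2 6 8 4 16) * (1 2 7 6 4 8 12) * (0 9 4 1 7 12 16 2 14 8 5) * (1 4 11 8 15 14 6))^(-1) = ((0 7 1 6 16 9 11 8 5)(2 4)(10 12)(14 15))^(-1) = (0 5 8 11 9 16 6 1 7)(2 4)(10 12)(14 15)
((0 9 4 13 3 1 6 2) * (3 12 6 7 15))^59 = (0 13 2 4 6 9 12)(1 3 15 7)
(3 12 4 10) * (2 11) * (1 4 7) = [0, 4, 11, 12, 10, 5, 6, 1, 8, 9, 3, 2, 7] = (1 4 10 3 12 7)(2 11)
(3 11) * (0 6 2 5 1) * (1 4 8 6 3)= [3, 0, 5, 11, 8, 4, 2, 7, 6, 9, 10, 1]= (0 3 11 1)(2 5 4 8 6)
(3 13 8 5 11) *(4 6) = (3 13 8 5 11)(4 6) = [0, 1, 2, 13, 6, 11, 4, 7, 5, 9, 10, 3, 12, 8]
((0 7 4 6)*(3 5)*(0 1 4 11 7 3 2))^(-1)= (0 2 5 3)(1 6 4)(7 11)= ((0 3 5 2)(1 4 6)(7 11))^(-1)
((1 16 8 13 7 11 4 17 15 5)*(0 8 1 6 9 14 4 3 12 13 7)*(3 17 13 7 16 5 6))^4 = (0 5 11 9)(1 7 6 13)(3 17 14 8)(4 16 12 15)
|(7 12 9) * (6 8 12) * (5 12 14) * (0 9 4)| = 9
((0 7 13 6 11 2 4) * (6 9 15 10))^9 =(0 4 2 11 6 10 15 9 13 7)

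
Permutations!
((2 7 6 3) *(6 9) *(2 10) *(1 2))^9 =((1 2 7 9 6 3 10))^9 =(1 7 6 10 2 9 3)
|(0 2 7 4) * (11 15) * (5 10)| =|(0 2 7 4)(5 10)(11 15)| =4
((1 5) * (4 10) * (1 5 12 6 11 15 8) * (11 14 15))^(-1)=(1 8 15 14 6 12)(4 10)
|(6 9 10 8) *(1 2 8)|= 6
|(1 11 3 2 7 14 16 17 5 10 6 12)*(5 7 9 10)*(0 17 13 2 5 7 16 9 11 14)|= |(0 17 16 13 2 11 3 5 7)(1 14 9 10 6 12)|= 18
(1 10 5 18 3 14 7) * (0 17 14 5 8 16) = (0 17 14 7 1 10 8 16)(3 5 18) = [17, 10, 2, 5, 4, 18, 6, 1, 16, 9, 8, 11, 12, 13, 7, 15, 0, 14, 3]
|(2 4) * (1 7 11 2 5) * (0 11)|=7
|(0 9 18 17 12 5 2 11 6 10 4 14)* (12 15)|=|(0 9 18 17 15 12 5 2 11 6 10 4 14)|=13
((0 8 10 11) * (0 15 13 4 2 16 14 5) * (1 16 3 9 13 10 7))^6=(0 5 14 16 1 7 8)(2 3 9 13 4)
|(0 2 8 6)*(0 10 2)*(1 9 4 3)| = |(1 9 4 3)(2 8 6 10)| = 4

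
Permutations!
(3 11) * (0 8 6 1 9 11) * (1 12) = (0 8 6 12 1 9 11 3) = [8, 9, 2, 0, 4, 5, 12, 7, 6, 11, 10, 3, 1]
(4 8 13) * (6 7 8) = (4 6 7 8 13) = [0, 1, 2, 3, 6, 5, 7, 8, 13, 9, 10, 11, 12, 4]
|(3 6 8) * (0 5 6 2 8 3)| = |(0 5 6 3 2 8)| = 6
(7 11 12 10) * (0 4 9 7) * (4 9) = (0 9 7 11 12 10) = [9, 1, 2, 3, 4, 5, 6, 11, 8, 7, 0, 12, 10]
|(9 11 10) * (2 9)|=4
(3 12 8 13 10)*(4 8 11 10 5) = (3 12 11 10)(4 8 13 5) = [0, 1, 2, 12, 8, 4, 6, 7, 13, 9, 3, 10, 11, 5]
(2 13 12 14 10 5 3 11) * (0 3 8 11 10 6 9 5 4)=(0 3 10 4)(2 13 12 14 6 9 5 8 11)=[3, 1, 13, 10, 0, 8, 9, 7, 11, 5, 4, 2, 14, 12, 6]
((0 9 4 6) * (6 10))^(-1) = (0 6 10 4 9)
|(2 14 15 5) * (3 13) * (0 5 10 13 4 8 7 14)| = |(0 5 2)(3 4 8 7 14 15 10 13)| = 24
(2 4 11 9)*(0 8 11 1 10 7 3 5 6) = (0 8 11 9 2 4 1 10 7 3 5 6) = [8, 10, 4, 5, 1, 6, 0, 3, 11, 2, 7, 9]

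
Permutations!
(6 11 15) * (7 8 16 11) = [0, 1, 2, 3, 4, 5, 7, 8, 16, 9, 10, 15, 12, 13, 14, 6, 11] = (6 7 8 16 11 15)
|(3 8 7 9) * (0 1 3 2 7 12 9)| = |(0 1 3 8 12 9 2 7)| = 8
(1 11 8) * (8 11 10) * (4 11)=(1 10 8)(4 11)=[0, 10, 2, 3, 11, 5, 6, 7, 1, 9, 8, 4]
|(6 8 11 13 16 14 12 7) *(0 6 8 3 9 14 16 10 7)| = 30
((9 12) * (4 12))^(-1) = ((4 12 9))^(-1) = (4 9 12)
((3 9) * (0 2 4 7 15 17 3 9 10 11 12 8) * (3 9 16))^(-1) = (0 8 12 11 10 3 16 9 17 15 7 4 2)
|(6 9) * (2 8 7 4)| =4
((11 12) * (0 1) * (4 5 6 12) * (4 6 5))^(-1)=((0 1)(6 12 11))^(-1)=(0 1)(6 11 12)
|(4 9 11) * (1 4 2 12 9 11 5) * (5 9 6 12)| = |(1 4 11 2 5)(6 12)| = 10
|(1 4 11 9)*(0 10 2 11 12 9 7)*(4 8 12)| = 20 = |(0 10 2 11 7)(1 8 12 9)|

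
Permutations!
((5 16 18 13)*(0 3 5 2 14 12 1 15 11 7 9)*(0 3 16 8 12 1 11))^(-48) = ((0 16 18 13 2 14 1 15)(3 5 8 12 11 7 9))^(-48) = (18)(3 5 8 12 11 7 9)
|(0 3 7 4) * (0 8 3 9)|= 4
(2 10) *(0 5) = (0 5)(2 10) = [5, 1, 10, 3, 4, 0, 6, 7, 8, 9, 2]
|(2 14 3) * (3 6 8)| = |(2 14 6 8 3)| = 5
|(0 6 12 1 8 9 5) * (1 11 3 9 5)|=|(0 6 12 11 3 9 1 8 5)|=9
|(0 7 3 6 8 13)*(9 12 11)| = |(0 7 3 6 8 13)(9 12 11)| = 6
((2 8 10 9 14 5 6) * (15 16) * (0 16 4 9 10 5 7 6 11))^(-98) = (0 5 2 7 9 15)(4 16 11 8 6 14)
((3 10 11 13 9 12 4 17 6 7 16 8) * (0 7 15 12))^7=((0 7 16 8 3 10 11 13 9)(4 17 6 15 12))^7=(0 13 10 8 7 9 11 3 16)(4 6 12 17 15)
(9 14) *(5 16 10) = [0, 1, 2, 3, 4, 16, 6, 7, 8, 14, 5, 11, 12, 13, 9, 15, 10] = (5 16 10)(9 14)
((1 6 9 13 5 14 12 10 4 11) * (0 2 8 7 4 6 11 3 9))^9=(0 14 3 2 12 9 8 10 13 7 6 5 4)(1 11)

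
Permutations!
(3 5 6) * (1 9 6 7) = (1 9 6 3 5 7) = [0, 9, 2, 5, 4, 7, 3, 1, 8, 6]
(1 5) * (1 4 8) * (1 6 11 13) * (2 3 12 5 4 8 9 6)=(1 4 9 6 11 13)(2 3 12 5 8)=[0, 4, 3, 12, 9, 8, 11, 7, 2, 6, 10, 13, 5, 1]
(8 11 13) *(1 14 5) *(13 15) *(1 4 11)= (1 14 5 4 11 15 13 8)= [0, 14, 2, 3, 11, 4, 6, 7, 1, 9, 10, 15, 12, 8, 5, 13]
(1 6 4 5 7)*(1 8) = [0, 6, 2, 3, 5, 7, 4, 8, 1] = (1 6 4 5 7 8)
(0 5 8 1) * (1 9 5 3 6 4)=[3, 0, 2, 6, 1, 8, 4, 7, 9, 5]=(0 3 6 4 1)(5 8 9)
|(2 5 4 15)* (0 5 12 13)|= |(0 5 4 15 2 12 13)|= 7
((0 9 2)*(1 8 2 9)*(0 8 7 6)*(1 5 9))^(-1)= ((0 5 9 1 7 6)(2 8))^(-1)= (0 6 7 1 9 5)(2 8)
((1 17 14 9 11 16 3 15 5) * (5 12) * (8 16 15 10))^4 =(1 11)(5 9)(12 14)(15 17) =((1 17 14 9 11 15 12 5)(3 10 8 16))^4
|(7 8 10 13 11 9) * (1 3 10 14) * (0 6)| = |(0 6)(1 3 10 13 11 9 7 8 14)| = 18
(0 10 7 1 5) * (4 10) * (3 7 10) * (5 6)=(10)(0 4 3 7 1 6 5)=[4, 6, 2, 7, 3, 0, 5, 1, 8, 9, 10]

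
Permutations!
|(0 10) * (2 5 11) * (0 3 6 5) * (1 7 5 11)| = |(0 10 3 6 11 2)(1 7 5)| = 6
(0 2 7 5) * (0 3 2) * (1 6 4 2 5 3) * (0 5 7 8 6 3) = (0 5 1 3 7)(2 8 6 4) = [5, 3, 8, 7, 2, 1, 4, 0, 6]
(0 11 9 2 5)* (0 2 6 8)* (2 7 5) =[11, 1, 2, 3, 4, 7, 8, 5, 0, 6, 10, 9] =(0 11 9 6 8)(5 7)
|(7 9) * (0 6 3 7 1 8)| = 7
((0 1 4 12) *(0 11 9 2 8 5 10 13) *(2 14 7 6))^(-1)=(0 13 10 5 8 2 6 7 14 9 11 12 4 1)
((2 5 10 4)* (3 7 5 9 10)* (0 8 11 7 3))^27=(0 11 5 8 7)(2 4 10 9)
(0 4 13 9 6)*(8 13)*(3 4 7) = (0 7 3 4 8 13 9 6) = [7, 1, 2, 4, 8, 5, 0, 3, 13, 6, 10, 11, 12, 9]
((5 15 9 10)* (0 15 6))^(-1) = (0 6 5 10 9 15)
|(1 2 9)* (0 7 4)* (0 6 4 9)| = 10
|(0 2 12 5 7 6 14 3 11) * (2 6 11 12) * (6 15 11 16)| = 21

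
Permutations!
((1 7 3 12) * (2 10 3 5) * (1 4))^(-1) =(1 4 12 3 10 2 5 7) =((1 7 5 2 10 3 12 4))^(-1)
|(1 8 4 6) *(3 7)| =|(1 8 4 6)(3 7)| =4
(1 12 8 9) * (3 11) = [0, 12, 2, 11, 4, 5, 6, 7, 9, 1, 10, 3, 8] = (1 12 8 9)(3 11)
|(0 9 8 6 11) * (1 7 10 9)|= 8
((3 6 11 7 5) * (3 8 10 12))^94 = ((3 6 11 7 5 8 10 12))^94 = (3 10 5 11)(6 12 8 7)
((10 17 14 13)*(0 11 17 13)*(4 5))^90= ((0 11 17 14)(4 5)(10 13))^90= (0 17)(11 14)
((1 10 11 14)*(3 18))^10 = (18)(1 11)(10 14)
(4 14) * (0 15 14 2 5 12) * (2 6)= (0 15 14 4 6 2 5 12)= [15, 1, 5, 3, 6, 12, 2, 7, 8, 9, 10, 11, 0, 13, 4, 14]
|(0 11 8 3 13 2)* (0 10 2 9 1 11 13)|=14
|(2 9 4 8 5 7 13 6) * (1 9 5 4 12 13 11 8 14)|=12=|(1 9 12 13 6 2 5 7 11 8 4 14)|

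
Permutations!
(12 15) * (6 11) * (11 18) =[0, 1, 2, 3, 4, 5, 18, 7, 8, 9, 10, 6, 15, 13, 14, 12, 16, 17, 11] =(6 18 11)(12 15)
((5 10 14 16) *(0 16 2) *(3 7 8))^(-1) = ((0 16 5 10 14 2)(3 7 8))^(-1) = (0 2 14 10 5 16)(3 8 7)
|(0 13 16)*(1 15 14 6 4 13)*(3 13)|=|(0 1 15 14 6 4 3 13 16)|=9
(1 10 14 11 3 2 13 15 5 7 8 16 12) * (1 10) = (2 13 15 5 7 8 16 12 10 14 11 3) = [0, 1, 13, 2, 4, 7, 6, 8, 16, 9, 14, 3, 10, 15, 11, 5, 12]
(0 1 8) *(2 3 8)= (0 1 2 3 8)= [1, 2, 3, 8, 4, 5, 6, 7, 0]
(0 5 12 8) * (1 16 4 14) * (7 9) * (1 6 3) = (0 5 12 8)(1 16 4 14 6 3)(7 9) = [5, 16, 2, 1, 14, 12, 3, 9, 0, 7, 10, 11, 8, 13, 6, 15, 4]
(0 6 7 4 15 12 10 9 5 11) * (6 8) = (0 8 6 7 4 15 12 10 9 5 11) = [8, 1, 2, 3, 15, 11, 7, 4, 6, 5, 9, 0, 10, 13, 14, 12]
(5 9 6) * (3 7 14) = [0, 1, 2, 7, 4, 9, 5, 14, 8, 6, 10, 11, 12, 13, 3] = (3 7 14)(5 9 6)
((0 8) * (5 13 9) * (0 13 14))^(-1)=(0 14 5 9 13 8)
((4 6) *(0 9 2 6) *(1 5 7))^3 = (0 6 9 4 2)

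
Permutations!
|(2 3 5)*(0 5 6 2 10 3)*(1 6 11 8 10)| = |(0 5 1 6 2)(3 11 8 10)| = 20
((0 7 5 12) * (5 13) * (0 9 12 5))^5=((0 7 13)(9 12))^5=(0 13 7)(9 12)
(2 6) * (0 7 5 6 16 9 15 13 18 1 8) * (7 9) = (0 9 15 13 18 1 8)(2 16 7 5 6) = [9, 8, 16, 3, 4, 6, 2, 5, 0, 15, 10, 11, 12, 18, 14, 13, 7, 17, 1]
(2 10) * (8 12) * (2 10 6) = (2 6)(8 12) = [0, 1, 6, 3, 4, 5, 2, 7, 12, 9, 10, 11, 8]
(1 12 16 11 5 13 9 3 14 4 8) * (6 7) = (1 12 16 11 5 13 9 3 14 4 8)(6 7) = [0, 12, 2, 14, 8, 13, 7, 6, 1, 3, 10, 5, 16, 9, 4, 15, 11]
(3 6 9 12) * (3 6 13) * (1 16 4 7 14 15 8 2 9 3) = [0, 16, 9, 13, 7, 5, 3, 14, 2, 12, 10, 11, 6, 1, 15, 8, 4] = (1 16 4 7 14 15 8 2 9 12 6 3 13)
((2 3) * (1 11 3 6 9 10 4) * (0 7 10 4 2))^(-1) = (0 3 11 1 4 9 6 2 10 7)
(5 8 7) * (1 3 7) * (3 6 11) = (1 6 11 3 7 5 8) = [0, 6, 2, 7, 4, 8, 11, 5, 1, 9, 10, 3]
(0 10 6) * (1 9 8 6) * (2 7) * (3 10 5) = (0 5 3 10 1 9 8 6)(2 7) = [5, 9, 7, 10, 4, 3, 0, 2, 6, 8, 1]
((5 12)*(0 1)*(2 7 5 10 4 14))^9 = ((0 1)(2 7 5 12 10 4 14))^9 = (0 1)(2 5 10 14 7 12 4)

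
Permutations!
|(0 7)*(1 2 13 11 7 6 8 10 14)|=|(0 6 8 10 14 1 2 13 11 7)|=10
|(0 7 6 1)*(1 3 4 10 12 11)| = 9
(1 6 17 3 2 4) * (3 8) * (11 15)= (1 6 17 8 3 2 4)(11 15)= [0, 6, 4, 2, 1, 5, 17, 7, 3, 9, 10, 15, 12, 13, 14, 11, 16, 8]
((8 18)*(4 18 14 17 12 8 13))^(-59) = (4 18 13)(8 14 17 12)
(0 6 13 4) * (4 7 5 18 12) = (0 6 13 7 5 18 12 4) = [6, 1, 2, 3, 0, 18, 13, 5, 8, 9, 10, 11, 4, 7, 14, 15, 16, 17, 12]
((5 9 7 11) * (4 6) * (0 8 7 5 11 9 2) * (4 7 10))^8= ((11)(0 8 10 4 6 7 9 5 2))^8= (11)(0 2 5 9 7 6 4 10 8)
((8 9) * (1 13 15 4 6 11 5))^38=(1 4 5 15 11 13 6)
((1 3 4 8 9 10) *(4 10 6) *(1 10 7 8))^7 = ((10)(1 3 7 8 9 6 4))^7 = (10)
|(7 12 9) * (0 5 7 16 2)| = |(0 5 7 12 9 16 2)| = 7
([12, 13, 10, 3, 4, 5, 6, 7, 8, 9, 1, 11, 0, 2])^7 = [12, 10, 13, 3, 4, 5, 6, 7, 8, 9, 2, 11, 0, 1]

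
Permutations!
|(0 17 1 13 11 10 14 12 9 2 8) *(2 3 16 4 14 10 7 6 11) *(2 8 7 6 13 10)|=24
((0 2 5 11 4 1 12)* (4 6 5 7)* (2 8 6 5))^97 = ((0 8 6 2 7 4 1 12)(5 11))^97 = (0 8 6 2 7 4 1 12)(5 11)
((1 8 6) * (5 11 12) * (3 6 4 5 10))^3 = ((1 8 4 5 11 12 10 3 6))^3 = (1 5 10)(3 8 11)(4 12 6)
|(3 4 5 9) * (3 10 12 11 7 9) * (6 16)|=|(3 4 5)(6 16)(7 9 10 12 11)|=30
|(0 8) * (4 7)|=2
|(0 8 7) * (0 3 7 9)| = |(0 8 9)(3 7)| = 6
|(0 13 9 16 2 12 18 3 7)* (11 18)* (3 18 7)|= 8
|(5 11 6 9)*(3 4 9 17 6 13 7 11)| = 12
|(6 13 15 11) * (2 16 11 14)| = 7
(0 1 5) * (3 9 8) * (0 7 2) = [1, 5, 0, 9, 4, 7, 6, 2, 3, 8] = (0 1 5 7 2)(3 9 8)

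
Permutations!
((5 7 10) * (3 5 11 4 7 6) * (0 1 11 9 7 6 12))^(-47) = ((0 1 11 4 6 3 5 12)(7 10 9))^(-47) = (0 1 11 4 6 3 5 12)(7 10 9)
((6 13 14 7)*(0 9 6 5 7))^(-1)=((0 9 6 13 14)(5 7))^(-1)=(0 14 13 6 9)(5 7)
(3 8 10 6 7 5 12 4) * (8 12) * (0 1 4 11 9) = (0 1 4 3 12 11 9)(5 8 10 6 7) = [1, 4, 2, 12, 3, 8, 7, 5, 10, 0, 6, 9, 11]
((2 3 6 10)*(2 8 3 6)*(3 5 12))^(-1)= (2 3 12 5 8 10 6)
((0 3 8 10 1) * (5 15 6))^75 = (15)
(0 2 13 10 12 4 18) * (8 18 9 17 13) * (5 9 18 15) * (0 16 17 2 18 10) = (0 18 16 17 13)(2 8 15 5 9)(4 10 12) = [18, 1, 8, 3, 10, 9, 6, 7, 15, 2, 12, 11, 4, 0, 14, 5, 17, 13, 16]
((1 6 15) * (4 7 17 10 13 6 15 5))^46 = ((1 15)(4 7 17 10 13 6 5))^46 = (4 13 7 6 17 5 10)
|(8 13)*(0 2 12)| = 6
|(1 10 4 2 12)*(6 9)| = 10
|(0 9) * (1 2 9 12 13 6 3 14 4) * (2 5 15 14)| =35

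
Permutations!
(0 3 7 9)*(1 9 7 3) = (0 1 9) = [1, 9, 2, 3, 4, 5, 6, 7, 8, 0]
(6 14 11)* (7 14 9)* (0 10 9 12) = (0 10 9 7 14 11 6 12) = [10, 1, 2, 3, 4, 5, 12, 14, 8, 7, 9, 6, 0, 13, 11]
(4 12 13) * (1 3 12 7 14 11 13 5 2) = (1 3 12 5 2)(4 7 14 11 13) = [0, 3, 1, 12, 7, 2, 6, 14, 8, 9, 10, 13, 5, 4, 11]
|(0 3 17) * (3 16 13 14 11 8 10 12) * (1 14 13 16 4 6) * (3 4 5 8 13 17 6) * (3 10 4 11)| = 36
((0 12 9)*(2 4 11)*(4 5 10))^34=((0 12 9)(2 5 10 4 11))^34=(0 12 9)(2 11 4 10 5)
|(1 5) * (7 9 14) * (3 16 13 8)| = 12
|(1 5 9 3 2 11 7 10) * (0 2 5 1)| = |(0 2 11 7 10)(3 5 9)| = 15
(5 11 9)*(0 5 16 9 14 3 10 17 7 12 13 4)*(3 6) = (0 5 11 14 6 3 10 17 7 12 13 4)(9 16) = [5, 1, 2, 10, 0, 11, 3, 12, 8, 16, 17, 14, 13, 4, 6, 15, 9, 7]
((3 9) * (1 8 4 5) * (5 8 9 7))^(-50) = (9) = ((1 9 3 7 5)(4 8))^(-50)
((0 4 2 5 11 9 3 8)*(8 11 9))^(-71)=(0 4 2 5 9 3 11 8)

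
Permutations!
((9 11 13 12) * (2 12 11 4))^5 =(2 12 9 4)(11 13)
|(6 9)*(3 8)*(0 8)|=6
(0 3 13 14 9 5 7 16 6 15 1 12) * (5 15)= (0 3 13 14 9 15 1 12)(5 7 16 6)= [3, 12, 2, 13, 4, 7, 5, 16, 8, 15, 10, 11, 0, 14, 9, 1, 6]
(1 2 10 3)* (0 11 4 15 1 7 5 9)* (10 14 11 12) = (0 12 10 3 7 5 9)(1 2 14 11 4 15) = [12, 2, 14, 7, 15, 9, 6, 5, 8, 0, 3, 4, 10, 13, 11, 1]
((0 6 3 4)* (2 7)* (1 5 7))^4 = ((0 6 3 4)(1 5 7 2))^4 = (7)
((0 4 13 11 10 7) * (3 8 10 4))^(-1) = (0 7 10 8 3)(4 11 13)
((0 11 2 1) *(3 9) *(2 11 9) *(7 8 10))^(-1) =(11)(0 1 2 3 9)(7 10 8)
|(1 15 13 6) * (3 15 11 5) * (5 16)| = 8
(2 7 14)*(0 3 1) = [3, 0, 7, 1, 4, 5, 6, 14, 8, 9, 10, 11, 12, 13, 2] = (0 3 1)(2 7 14)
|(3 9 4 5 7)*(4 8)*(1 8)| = 7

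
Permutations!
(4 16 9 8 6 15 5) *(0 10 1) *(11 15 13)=(0 10 1)(4 16 9 8 6 13 11 15 5)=[10, 0, 2, 3, 16, 4, 13, 7, 6, 8, 1, 15, 12, 11, 14, 5, 9]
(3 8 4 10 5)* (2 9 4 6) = (2 9 4 10 5 3 8 6) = [0, 1, 9, 8, 10, 3, 2, 7, 6, 4, 5]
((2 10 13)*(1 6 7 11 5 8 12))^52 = (1 11 12 7 8 6 5)(2 10 13)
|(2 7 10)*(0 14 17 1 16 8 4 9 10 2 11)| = |(0 14 17 1 16 8 4 9 10 11)(2 7)| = 10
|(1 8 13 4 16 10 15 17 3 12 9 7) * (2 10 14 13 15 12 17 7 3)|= |(1 8 15 7)(2 10 12 9 3 17)(4 16 14 13)|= 12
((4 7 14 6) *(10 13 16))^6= (16)(4 14)(6 7)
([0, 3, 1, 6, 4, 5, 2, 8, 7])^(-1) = [0, 2, 6, 1, 4, 5, 3, 8, 7]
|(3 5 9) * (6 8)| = 6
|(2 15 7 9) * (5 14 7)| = |(2 15 5 14 7 9)| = 6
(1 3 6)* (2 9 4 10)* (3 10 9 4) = (1 10 2 4 9 3 6) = [0, 10, 4, 6, 9, 5, 1, 7, 8, 3, 2]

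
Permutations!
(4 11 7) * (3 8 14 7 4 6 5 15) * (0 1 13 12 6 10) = (0 1 13 12 6 5 15 3 8 14 7 10)(4 11) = [1, 13, 2, 8, 11, 15, 5, 10, 14, 9, 0, 4, 6, 12, 7, 3]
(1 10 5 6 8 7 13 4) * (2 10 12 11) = (1 12 11 2 10 5 6 8 7 13 4) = [0, 12, 10, 3, 1, 6, 8, 13, 7, 9, 5, 2, 11, 4]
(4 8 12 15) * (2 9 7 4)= [0, 1, 9, 3, 8, 5, 6, 4, 12, 7, 10, 11, 15, 13, 14, 2]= (2 9 7 4 8 12 15)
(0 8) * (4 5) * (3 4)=[8, 1, 2, 4, 5, 3, 6, 7, 0]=(0 8)(3 4 5)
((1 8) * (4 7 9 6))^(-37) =((1 8)(4 7 9 6))^(-37) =(1 8)(4 6 9 7)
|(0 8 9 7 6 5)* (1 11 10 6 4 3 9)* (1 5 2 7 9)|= 24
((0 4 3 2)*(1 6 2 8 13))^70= ((0 4 3 8 13 1 6 2))^70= (0 6 13 3)(1 8 4 2)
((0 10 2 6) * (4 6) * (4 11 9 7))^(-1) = ((0 10 2 11 9 7 4 6))^(-1) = (0 6 4 7 9 11 2 10)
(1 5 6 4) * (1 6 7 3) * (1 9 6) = (1 5 7 3 9 6 4) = [0, 5, 2, 9, 1, 7, 4, 3, 8, 6]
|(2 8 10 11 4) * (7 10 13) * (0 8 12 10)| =|(0 8 13 7)(2 12 10 11 4)| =20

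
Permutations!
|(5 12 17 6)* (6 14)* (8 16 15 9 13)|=|(5 12 17 14 6)(8 16 15 9 13)|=5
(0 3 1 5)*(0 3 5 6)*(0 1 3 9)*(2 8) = [5, 6, 8, 3, 4, 9, 1, 7, 2, 0] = (0 5 9)(1 6)(2 8)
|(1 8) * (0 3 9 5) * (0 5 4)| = 4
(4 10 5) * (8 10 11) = (4 11 8 10 5) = [0, 1, 2, 3, 11, 4, 6, 7, 10, 9, 5, 8]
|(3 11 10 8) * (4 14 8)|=|(3 11 10 4 14 8)|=6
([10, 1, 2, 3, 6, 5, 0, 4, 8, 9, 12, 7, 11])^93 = [12, 1, 2, 3, 0, 5, 10, 6, 8, 9, 11, 4, 7]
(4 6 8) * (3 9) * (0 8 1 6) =(0 8 4)(1 6)(3 9) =[8, 6, 2, 9, 0, 5, 1, 7, 4, 3]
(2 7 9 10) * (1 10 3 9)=(1 10 2 7)(3 9)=[0, 10, 7, 9, 4, 5, 6, 1, 8, 3, 2]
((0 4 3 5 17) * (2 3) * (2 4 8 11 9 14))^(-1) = ((0 8 11 9 14 2 3 5 17))^(-1) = (0 17 5 3 2 14 9 11 8)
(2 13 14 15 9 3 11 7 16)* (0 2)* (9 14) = (0 2 13 9 3 11 7 16)(14 15) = [2, 1, 13, 11, 4, 5, 6, 16, 8, 3, 10, 7, 12, 9, 15, 14, 0]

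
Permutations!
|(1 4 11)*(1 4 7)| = 2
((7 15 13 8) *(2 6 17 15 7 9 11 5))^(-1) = (2 5 11 9 8 13 15 17 6)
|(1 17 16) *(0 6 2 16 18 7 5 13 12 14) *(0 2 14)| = 12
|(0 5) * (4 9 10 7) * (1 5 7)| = |(0 7 4 9 10 1 5)| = 7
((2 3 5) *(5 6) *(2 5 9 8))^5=(9)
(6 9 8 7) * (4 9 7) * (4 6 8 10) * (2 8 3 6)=(2 8)(3 6 7)(4 9 10)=[0, 1, 8, 6, 9, 5, 7, 3, 2, 10, 4]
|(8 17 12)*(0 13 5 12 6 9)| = 8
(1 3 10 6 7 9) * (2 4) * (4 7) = [0, 3, 7, 10, 2, 5, 4, 9, 8, 1, 6] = (1 3 10 6 4 2 7 9)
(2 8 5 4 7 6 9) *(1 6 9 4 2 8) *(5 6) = [0, 5, 1, 3, 7, 2, 4, 9, 6, 8] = (1 5 2)(4 7 9 8 6)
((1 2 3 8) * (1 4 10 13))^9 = (1 3 4 13 2 8 10)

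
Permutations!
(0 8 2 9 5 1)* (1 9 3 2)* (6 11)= (0 8 1)(2 3)(5 9)(6 11)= [8, 0, 3, 2, 4, 9, 11, 7, 1, 5, 10, 6]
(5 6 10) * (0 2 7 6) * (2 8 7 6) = (0 8 7 2 6 10 5) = [8, 1, 6, 3, 4, 0, 10, 2, 7, 9, 5]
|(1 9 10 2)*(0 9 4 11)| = |(0 9 10 2 1 4 11)| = 7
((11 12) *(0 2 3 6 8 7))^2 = (12)(0 3 8)(2 6 7)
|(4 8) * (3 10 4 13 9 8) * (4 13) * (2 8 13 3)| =6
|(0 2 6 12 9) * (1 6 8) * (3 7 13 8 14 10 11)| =|(0 2 14 10 11 3 7 13 8 1 6 12 9)| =13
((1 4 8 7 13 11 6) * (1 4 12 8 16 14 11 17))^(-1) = (1 17 13 7 8 12)(4 6 11 14 16)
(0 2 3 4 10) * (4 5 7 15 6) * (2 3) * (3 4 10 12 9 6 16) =[4, 1, 2, 5, 12, 7, 10, 15, 8, 6, 0, 11, 9, 13, 14, 16, 3] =(0 4 12 9 6 10)(3 5 7 15 16)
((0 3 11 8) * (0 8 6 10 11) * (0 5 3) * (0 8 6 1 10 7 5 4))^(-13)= (0 8 6 7 5 3 4)(1 11 10)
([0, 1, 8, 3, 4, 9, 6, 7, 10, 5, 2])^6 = [0, 1, 2, 3, 4, 5, 6, 7, 8, 9, 10]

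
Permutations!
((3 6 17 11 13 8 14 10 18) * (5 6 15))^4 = (3 17 14 15 11 10 5 13 18 6 8)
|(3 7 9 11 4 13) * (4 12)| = 7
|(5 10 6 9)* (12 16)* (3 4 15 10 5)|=6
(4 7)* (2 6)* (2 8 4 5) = (2 6 8 4 7 5) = [0, 1, 6, 3, 7, 2, 8, 5, 4]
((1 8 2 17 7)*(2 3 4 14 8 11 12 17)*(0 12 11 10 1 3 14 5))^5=((0 12 17 7 3 4 5)(1 10)(8 14))^5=(0 4 7 12 5 3 17)(1 10)(8 14)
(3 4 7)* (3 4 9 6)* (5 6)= (3 9 5 6)(4 7)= [0, 1, 2, 9, 7, 6, 3, 4, 8, 5]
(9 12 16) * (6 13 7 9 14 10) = (6 13 7 9 12 16 14 10) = [0, 1, 2, 3, 4, 5, 13, 9, 8, 12, 6, 11, 16, 7, 10, 15, 14]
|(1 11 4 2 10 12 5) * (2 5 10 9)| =|(1 11 4 5)(2 9)(10 12)| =4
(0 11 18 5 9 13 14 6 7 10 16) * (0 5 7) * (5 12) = (0 11 18 7 10 16 12 5 9 13 14 6) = [11, 1, 2, 3, 4, 9, 0, 10, 8, 13, 16, 18, 5, 14, 6, 15, 12, 17, 7]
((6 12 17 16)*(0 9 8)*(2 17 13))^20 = (0 8 9)(2 16 12)(6 13 17)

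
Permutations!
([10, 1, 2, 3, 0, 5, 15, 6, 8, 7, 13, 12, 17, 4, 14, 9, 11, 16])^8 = [0, 1, 2, 3, 4, 5, 6, 7, 8, 9, 10, 11, 12, 13, 14, 15, 16, 17]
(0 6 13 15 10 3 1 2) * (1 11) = (0 6 13 15 10 3 11 1 2) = [6, 2, 0, 11, 4, 5, 13, 7, 8, 9, 3, 1, 12, 15, 14, 10]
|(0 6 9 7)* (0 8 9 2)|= |(0 6 2)(7 8 9)|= 3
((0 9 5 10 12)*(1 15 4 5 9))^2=(0 15 5 12 1 4 10)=((0 1 15 4 5 10 12))^2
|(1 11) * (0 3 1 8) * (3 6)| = 6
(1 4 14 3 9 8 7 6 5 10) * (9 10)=(1 4 14 3 10)(5 9 8 7 6)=[0, 4, 2, 10, 14, 9, 5, 6, 7, 8, 1, 11, 12, 13, 3]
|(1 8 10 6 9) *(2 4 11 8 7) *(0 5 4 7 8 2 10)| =|(0 5 4 11 2 7 10 6 9 1 8)| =11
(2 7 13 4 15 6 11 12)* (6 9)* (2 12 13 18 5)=(2 7 18 5)(4 15 9 6 11 13)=[0, 1, 7, 3, 15, 2, 11, 18, 8, 6, 10, 13, 12, 4, 14, 9, 16, 17, 5]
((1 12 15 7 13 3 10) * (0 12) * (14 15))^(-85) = ((0 12 14 15 7 13 3 10 1))^(-85) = (0 13 12 3 14 10 15 1 7)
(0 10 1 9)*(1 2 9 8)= (0 10 2 9)(1 8)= [10, 8, 9, 3, 4, 5, 6, 7, 1, 0, 2]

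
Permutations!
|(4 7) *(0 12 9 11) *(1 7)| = 12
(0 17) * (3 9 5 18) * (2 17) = (0 2 17)(3 9 5 18) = [2, 1, 17, 9, 4, 18, 6, 7, 8, 5, 10, 11, 12, 13, 14, 15, 16, 0, 3]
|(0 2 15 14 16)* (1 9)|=10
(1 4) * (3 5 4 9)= (1 9 3 5 4)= [0, 9, 2, 5, 1, 4, 6, 7, 8, 3]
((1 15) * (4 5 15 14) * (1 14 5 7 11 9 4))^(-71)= (1 5 15 14)(4 7 11 9)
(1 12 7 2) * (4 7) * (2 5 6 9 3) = (1 12 4 7 5 6 9 3 2) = [0, 12, 1, 2, 7, 6, 9, 5, 8, 3, 10, 11, 4]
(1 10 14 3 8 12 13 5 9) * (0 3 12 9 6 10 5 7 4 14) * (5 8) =(0 3 5 6 10)(1 8 9)(4 14 12 13 7) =[3, 8, 2, 5, 14, 6, 10, 4, 9, 1, 0, 11, 13, 7, 12]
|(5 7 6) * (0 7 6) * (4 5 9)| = 4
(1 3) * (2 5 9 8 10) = (1 3)(2 5 9 8 10) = [0, 3, 5, 1, 4, 9, 6, 7, 10, 8, 2]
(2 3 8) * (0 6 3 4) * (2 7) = (0 6 3 8 7 2 4) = [6, 1, 4, 8, 0, 5, 3, 2, 7]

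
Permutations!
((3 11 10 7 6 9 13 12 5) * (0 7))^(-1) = (0 10 11 3 5 12 13 9 6 7)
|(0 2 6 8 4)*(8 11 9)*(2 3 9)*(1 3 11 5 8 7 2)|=11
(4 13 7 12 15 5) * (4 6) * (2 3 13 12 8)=(2 3 13 7 8)(4 12 15 5 6)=[0, 1, 3, 13, 12, 6, 4, 8, 2, 9, 10, 11, 15, 7, 14, 5]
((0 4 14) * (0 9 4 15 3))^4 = ((0 15 3)(4 14 9))^4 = (0 15 3)(4 14 9)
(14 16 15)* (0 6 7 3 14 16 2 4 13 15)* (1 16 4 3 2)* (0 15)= (0 6 7 2 3 14 1 16 15 4 13)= [6, 16, 3, 14, 13, 5, 7, 2, 8, 9, 10, 11, 12, 0, 1, 4, 15]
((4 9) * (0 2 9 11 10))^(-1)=(0 10 11 4 9 2)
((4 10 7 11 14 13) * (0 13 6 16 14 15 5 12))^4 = (0 7 12 10 5 4 15 13 11)(6 16 14)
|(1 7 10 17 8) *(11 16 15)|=|(1 7 10 17 8)(11 16 15)|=15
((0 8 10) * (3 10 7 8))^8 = ((0 3 10)(7 8))^8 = (0 10 3)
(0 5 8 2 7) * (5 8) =(0 8 2 7) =[8, 1, 7, 3, 4, 5, 6, 0, 2]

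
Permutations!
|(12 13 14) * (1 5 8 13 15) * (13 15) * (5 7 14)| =8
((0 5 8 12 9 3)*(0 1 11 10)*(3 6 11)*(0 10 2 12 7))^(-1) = (0 7 8 5)(1 3)(2 11 6 9 12) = ((0 5 8 7)(1 3)(2 12 9 6 11))^(-1)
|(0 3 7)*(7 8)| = |(0 3 8 7)| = 4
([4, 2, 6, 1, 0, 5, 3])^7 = [4, 3, 1, 6, 0, 5, 2]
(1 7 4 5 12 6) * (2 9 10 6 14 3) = (1 7 4 5 12 14 3 2 9 10 6) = [0, 7, 9, 2, 5, 12, 1, 4, 8, 10, 6, 11, 14, 13, 3]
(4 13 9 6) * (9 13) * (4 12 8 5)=(13)(4 9 6 12 8 5)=[0, 1, 2, 3, 9, 4, 12, 7, 5, 6, 10, 11, 8, 13]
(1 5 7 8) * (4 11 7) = (1 5 4 11 7 8) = [0, 5, 2, 3, 11, 4, 6, 8, 1, 9, 10, 7]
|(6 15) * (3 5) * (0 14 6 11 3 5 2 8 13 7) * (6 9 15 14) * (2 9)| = 28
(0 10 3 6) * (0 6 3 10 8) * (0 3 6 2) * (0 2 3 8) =(10)(3 6) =[0, 1, 2, 6, 4, 5, 3, 7, 8, 9, 10]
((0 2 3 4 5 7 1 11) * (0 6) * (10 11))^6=(0 1 3 11 5)(2 10 4 6 7)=((0 2 3 4 5 7 1 10 11 6))^6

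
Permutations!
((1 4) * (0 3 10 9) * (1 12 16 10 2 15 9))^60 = ((0 3 2 15 9)(1 4 12 16 10))^60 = (16)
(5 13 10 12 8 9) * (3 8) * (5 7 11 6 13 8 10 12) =(3 10 5 8 9 7 11 6 13 12) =[0, 1, 2, 10, 4, 8, 13, 11, 9, 7, 5, 6, 3, 12]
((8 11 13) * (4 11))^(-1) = (4 8 13 11)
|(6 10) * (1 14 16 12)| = 4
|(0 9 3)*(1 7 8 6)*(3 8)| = |(0 9 8 6 1 7 3)| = 7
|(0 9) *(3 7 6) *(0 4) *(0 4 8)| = 3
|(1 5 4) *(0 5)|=4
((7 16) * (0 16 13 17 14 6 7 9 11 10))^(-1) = ((0 16 9 11 10)(6 7 13 17 14))^(-1) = (0 10 11 9 16)(6 14 17 13 7)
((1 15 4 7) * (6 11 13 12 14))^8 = ((1 15 4 7)(6 11 13 12 14))^8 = (15)(6 12 11 14 13)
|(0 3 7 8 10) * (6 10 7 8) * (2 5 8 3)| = |(0 2 5 8 7 6 10)| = 7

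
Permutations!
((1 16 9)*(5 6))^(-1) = (1 9 16)(5 6)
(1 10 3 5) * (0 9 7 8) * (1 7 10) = [9, 1, 2, 5, 4, 7, 6, 8, 0, 10, 3] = (0 9 10 3 5 7 8)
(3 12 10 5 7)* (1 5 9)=(1 5 7 3 12 10 9)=[0, 5, 2, 12, 4, 7, 6, 3, 8, 1, 9, 11, 10]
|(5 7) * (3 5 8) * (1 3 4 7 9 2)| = 15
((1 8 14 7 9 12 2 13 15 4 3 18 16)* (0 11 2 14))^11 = ((0 11 2 13 15 4 3 18 16 1 8)(7 9 12 14))^11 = (18)(7 14 12 9)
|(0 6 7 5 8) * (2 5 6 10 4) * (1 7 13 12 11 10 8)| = |(0 8)(1 7 6 13 12 11 10 4 2 5)| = 10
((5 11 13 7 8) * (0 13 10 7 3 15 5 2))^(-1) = ((0 13 3 15 5 11 10 7 8 2))^(-1) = (0 2 8 7 10 11 5 15 3 13)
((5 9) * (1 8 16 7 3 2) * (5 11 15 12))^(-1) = (1 2 3 7 16 8)(5 12 15 11 9)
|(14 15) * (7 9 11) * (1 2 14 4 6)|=6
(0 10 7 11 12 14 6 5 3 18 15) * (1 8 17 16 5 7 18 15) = [10, 8, 2, 15, 4, 3, 7, 11, 17, 9, 18, 12, 14, 13, 6, 0, 5, 16, 1] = (0 10 18 1 8 17 16 5 3 15)(6 7 11 12 14)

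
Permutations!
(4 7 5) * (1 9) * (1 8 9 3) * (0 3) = [3, 0, 2, 1, 7, 4, 6, 5, 9, 8] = (0 3 1)(4 7 5)(8 9)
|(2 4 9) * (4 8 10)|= 5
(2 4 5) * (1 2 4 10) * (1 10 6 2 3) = (10)(1 3)(2 6)(4 5) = [0, 3, 6, 1, 5, 4, 2, 7, 8, 9, 10]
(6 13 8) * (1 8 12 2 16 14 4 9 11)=[0, 8, 16, 3, 9, 5, 13, 7, 6, 11, 10, 1, 2, 12, 4, 15, 14]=(1 8 6 13 12 2 16 14 4 9 11)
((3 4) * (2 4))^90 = (4)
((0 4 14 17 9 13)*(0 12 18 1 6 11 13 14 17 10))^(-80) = (0 14 17)(1 12 11)(4 10 9)(6 18 13)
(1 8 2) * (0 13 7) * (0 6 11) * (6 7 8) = (0 13 8 2 1 6 11) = [13, 6, 1, 3, 4, 5, 11, 7, 2, 9, 10, 0, 12, 8]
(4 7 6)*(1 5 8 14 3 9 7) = [0, 5, 2, 9, 1, 8, 4, 6, 14, 7, 10, 11, 12, 13, 3] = (1 5 8 14 3 9 7 6 4)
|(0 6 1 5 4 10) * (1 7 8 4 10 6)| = 4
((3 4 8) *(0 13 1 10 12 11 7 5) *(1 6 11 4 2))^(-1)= ((0 13 6 11 7 5)(1 10 12 4 8 3 2))^(-1)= (0 5 7 11 6 13)(1 2 3 8 4 12 10)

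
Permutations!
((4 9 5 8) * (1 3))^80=((1 3)(4 9 5 8))^80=(9)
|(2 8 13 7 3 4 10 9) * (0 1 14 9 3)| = |(0 1 14 9 2 8 13 7)(3 4 10)| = 24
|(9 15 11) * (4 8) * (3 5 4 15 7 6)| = |(3 5 4 8 15 11 9 7 6)| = 9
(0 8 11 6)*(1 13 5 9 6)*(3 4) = (0 8 11 1 13 5 9 6)(3 4) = [8, 13, 2, 4, 3, 9, 0, 7, 11, 6, 10, 1, 12, 5]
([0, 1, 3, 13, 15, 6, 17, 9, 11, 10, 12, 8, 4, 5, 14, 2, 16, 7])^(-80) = (2 6 10)(3 17 12)(4 13 7)(5 9 15)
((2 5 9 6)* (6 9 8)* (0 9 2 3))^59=((0 9 2 5 8 6 3))^59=(0 5 3 2 6 9 8)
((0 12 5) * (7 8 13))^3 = ((0 12 5)(7 8 13))^3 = (13)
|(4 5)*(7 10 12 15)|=4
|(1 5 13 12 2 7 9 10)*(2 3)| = |(1 5 13 12 3 2 7 9 10)| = 9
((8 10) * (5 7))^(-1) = (5 7)(8 10)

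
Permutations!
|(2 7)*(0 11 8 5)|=|(0 11 8 5)(2 7)|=4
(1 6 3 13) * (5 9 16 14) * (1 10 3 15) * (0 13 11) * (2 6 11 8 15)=(0 13 10 3 8 15 1 11)(2 6)(5 9 16 14)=[13, 11, 6, 8, 4, 9, 2, 7, 15, 16, 3, 0, 12, 10, 5, 1, 14]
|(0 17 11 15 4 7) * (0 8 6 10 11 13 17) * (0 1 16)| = |(0 1 16)(4 7 8 6 10 11 15)(13 17)| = 42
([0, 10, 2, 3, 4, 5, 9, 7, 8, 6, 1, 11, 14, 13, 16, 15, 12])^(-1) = [0, 10, 2, 3, 4, 5, 9, 7, 8, 6, 1, 11, 16, 13, 12, 15, 14]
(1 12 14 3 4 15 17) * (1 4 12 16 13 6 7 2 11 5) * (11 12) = (1 16 13 6 7 2 12 14 3 11 5)(4 15 17) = [0, 16, 12, 11, 15, 1, 7, 2, 8, 9, 10, 5, 14, 6, 3, 17, 13, 4]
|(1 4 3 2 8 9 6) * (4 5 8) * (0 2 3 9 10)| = |(0 2 4 9 6 1 5 8 10)| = 9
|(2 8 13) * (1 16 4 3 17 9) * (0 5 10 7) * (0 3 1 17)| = 30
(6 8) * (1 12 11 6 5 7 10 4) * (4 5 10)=(1 12 11 6 8 10 5 7 4)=[0, 12, 2, 3, 1, 7, 8, 4, 10, 9, 5, 6, 11]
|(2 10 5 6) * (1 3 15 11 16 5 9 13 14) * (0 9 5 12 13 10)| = 24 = |(0 9 10 5 6 2)(1 3 15 11 16 12 13 14)|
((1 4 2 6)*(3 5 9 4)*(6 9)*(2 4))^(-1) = (1 6 5 3)(2 9)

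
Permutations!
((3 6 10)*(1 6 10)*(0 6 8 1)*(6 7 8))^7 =(0 8 6 7 1)(3 10)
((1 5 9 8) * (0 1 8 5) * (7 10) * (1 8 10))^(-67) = ((0 8 10 7 1)(5 9))^(-67) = (0 7 8 1 10)(5 9)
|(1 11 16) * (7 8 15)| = 3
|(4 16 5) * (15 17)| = 6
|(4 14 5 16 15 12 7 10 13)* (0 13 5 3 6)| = 6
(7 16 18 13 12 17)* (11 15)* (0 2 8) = (0 2 8)(7 16 18 13 12 17)(11 15) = [2, 1, 8, 3, 4, 5, 6, 16, 0, 9, 10, 15, 17, 12, 14, 11, 18, 7, 13]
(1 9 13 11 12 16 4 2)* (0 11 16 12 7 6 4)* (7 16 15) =(0 11 16)(1 9 13 15 7 6 4 2) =[11, 9, 1, 3, 2, 5, 4, 6, 8, 13, 10, 16, 12, 15, 14, 7, 0]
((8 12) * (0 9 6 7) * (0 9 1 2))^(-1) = ((0 1 2)(6 7 9)(8 12))^(-1) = (0 2 1)(6 9 7)(8 12)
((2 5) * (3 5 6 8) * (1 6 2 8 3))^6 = (1 6 3 5 8)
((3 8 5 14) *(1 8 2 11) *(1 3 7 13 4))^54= ((1 8 5 14 7 13 4)(2 11 3))^54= (1 13 14 8 4 7 5)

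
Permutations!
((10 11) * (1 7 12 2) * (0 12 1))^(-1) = ((0 12 2)(1 7)(10 11))^(-1) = (0 2 12)(1 7)(10 11)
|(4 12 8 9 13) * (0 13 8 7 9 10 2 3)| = 10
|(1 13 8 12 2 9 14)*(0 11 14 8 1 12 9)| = |(0 11 14 12 2)(1 13)(8 9)| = 10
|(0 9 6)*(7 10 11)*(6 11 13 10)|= |(0 9 11 7 6)(10 13)|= 10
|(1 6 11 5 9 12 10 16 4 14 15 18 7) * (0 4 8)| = 15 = |(0 4 14 15 18 7 1 6 11 5 9 12 10 16 8)|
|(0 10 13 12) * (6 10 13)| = 6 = |(0 13 12)(6 10)|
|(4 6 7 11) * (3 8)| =|(3 8)(4 6 7 11)| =4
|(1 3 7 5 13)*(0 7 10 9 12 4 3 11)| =|(0 7 5 13 1 11)(3 10 9 12 4)| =30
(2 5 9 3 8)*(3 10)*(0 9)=(0 9 10 3 8 2 5)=[9, 1, 5, 8, 4, 0, 6, 7, 2, 10, 3]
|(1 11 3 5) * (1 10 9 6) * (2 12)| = 14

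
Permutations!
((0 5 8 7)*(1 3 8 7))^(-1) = (0 7 5)(1 8 3)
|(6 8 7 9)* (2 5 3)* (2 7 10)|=|(2 5 3 7 9 6 8 10)|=8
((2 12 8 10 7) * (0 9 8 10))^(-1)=(0 8 9)(2 7 10 12)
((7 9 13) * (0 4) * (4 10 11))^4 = (7 9 13)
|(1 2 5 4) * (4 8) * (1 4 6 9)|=|(1 2 5 8 6 9)|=6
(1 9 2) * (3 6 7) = (1 9 2)(3 6 7) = [0, 9, 1, 6, 4, 5, 7, 3, 8, 2]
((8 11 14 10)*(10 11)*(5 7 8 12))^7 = ((5 7 8 10 12)(11 14))^7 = (5 8 12 7 10)(11 14)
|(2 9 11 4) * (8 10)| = |(2 9 11 4)(8 10)| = 4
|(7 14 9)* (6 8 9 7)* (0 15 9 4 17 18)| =8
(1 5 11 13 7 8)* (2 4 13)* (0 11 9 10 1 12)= [11, 5, 4, 3, 13, 9, 6, 8, 12, 10, 1, 2, 0, 7]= (0 11 2 4 13 7 8 12)(1 5 9 10)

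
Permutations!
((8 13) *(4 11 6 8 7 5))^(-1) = ((4 11 6 8 13 7 5))^(-1) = (4 5 7 13 8 6 11)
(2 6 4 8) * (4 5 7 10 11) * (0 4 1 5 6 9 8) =(0 4)(1 5 7 10 11)(2 9 8) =[4, 5, 9, 3, 0, 7, 6, 10, 2, 8, 11, 1]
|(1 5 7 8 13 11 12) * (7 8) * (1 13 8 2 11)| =6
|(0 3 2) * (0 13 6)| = |(0 3 2 13 6)| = 5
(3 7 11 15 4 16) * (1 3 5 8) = (1 3 7 11 15 4 16 5 8) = [0, 3, 2, 7, 16, 8, 6, 11, 1, 9, 10, 15, 12, 13, 14, 4, 5]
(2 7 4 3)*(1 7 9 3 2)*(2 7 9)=[0, 9, 2, 1, 7, 5, 6, 4, 8, 3]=(1 9 3)(4 7)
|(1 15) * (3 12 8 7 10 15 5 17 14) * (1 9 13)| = 12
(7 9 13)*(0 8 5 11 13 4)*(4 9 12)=(0 8 5 11 13 7 12 4)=[8, 1, 2, 3, 0, 11, 6, 12, 5, 9, 10, 13, 4, 7]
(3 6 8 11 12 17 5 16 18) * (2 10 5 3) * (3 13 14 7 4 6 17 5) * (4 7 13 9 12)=(2 10 3 17 9 12 5 16 18)(4 6 8 11)(13 14)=[0, 1, 10, 17, 6, 16, 8, 7, 11, 12, 3, 4, 5, 14, 13, 15, 18, 9, 2]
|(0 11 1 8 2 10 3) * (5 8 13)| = |(0 11 1 13 5 8 2 10 3)| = 9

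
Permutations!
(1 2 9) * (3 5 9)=(1 2 3 5 9)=[0, 2, 3, 5, 4, 9, 6, 7, 8, 1]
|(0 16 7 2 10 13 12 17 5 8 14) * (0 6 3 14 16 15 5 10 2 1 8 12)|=84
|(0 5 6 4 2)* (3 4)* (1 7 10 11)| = 12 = |(0 5 6 3 4 2)(1 7 10 11)|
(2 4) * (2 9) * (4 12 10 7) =(2 12 10 7 4 9) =[0, 1, 12, 3, 9, 5, 6, 4, 8, 2, 7, 11, 10]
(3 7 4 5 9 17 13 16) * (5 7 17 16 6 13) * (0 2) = (0 2)(3 17 5 9 16)(4 7)(6 13) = [2, 1, 0, 17, 7, 9, 13, 4, 8, 16, 10, 11, 12, 6, 14, 15, 3, 5]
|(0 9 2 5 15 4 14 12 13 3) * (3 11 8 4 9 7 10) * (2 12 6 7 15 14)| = 15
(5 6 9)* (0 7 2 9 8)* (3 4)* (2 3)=(0 7 3 4 2 9 5 6 8)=[7, 1, 9, 4, 2, 6, 8, 3, 0, 5]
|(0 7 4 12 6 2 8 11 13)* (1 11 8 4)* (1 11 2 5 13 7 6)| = |(0 6 5 13)(1 2 4 12)(7 11)| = 4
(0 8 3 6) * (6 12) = (0 8 3 12 6) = [8, 1, 2, 12, 4, 5, 0, 7, 3, 9, 10, 11, 6]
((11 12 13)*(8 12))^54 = ((8 12 13 11))^54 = (8 13)(11 12)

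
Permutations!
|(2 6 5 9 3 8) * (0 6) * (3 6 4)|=|(0 4 3 8 2)(5 9 6)|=15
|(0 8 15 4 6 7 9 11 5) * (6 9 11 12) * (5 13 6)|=28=|(0 8 15 4 9 12 5)(6 7 11 13)|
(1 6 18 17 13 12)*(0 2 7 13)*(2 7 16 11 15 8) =(0 7 13 12 1 6 18 17)(2 16 11 15 8) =[7, 6, 16, 3, 4, 5, 18, 13, 2, 9, 10, 15, 1, 12, 14, 8, 11, 0, 17]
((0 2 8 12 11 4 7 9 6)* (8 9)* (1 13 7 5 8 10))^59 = (0 6 9 2)(1 10 7 13)(4 11 12 8 5)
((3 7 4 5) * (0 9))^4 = (9)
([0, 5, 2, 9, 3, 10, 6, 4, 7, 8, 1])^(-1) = [0, 10, 2, 4, 7, 1, 6, 8, 9, 3, 5]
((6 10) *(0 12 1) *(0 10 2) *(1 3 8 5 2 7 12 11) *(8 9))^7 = ((0 11 1 10 6 7 12 3 9 8 5 2))^7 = (0 3 1 8 6 2 12 11 9 10 5 7)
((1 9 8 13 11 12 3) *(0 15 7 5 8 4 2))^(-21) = (0 13 9 7 12 2 8 1 15 11 4 5 3)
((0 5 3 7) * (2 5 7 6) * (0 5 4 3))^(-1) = ((0 7 5)(2 4 3 6))^(-1) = (0 5 7)(2 6 3 4)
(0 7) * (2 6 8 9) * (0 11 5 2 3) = (0 7 11 5 2 6 8 9 3) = [7, 1, 6, 0, 4, 2, 8, 11, 9, 3, 10, 5]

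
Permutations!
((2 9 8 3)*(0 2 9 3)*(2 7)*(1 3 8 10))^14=((0 7 2 8)(1 3 9 10))^14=(0 2)(1 9)(3 10)(7 8)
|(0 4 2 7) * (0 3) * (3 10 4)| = |(0 3)(2 7 10 4)| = 4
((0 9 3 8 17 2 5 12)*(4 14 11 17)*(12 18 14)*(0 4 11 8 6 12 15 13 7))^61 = ((0 9 3 6 12 4 15 13 7)(2 5 18 14 8 11 17))^61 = (0 13 4 6 9 7 15 12 3)(2 11 14 5 17 8 18)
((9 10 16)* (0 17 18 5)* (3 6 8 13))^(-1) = ((0 17 18 5)(3 6 8 13)(9 10 16))^(-1) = (0 5 18 17)(3 13 8 6)(9 16 10)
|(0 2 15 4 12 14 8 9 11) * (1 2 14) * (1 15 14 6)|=|(0 6 1 2 14 8 9 11)(4 12 15)|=24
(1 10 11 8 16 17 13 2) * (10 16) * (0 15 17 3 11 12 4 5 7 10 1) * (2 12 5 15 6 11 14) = (0 6 11 8 1 16 3 14 2)(4 15 17 13 12)(5 7 10) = [6, 16, 0, 14, 15, 7, 11, 10, 1, 9, 5, 8, 4, 12, 2, 17, 3, 13]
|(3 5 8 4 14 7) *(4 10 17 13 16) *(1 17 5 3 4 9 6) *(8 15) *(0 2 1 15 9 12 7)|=|(0 2 1 17 13 16 12 7 4 14)(5 9 6 15 8 10)|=30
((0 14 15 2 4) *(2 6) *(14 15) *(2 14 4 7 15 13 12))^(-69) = ((0 13 12 2 7 15 6 14 4))^(-69) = (0 2 6)(4 12 15)(7 14 13)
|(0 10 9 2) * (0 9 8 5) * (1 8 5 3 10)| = |(0 1 8 3 10 5)(2 9)| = 6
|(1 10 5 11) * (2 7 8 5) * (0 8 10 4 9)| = 21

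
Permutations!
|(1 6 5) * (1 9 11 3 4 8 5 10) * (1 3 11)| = |(11)(1 6 10 3 4 8 5 9)| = 8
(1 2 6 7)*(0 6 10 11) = (0 6 7 1 2 10 11) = [6, 2, 10, 3, 4, 5, 7, 1, 8, 9, 11, 0]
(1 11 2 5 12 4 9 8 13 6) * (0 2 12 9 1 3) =(0 2 5 9 8 13 6 3)(1 11 12 4) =[2, 11, 5, 0, 1, 9, 3, 7, 13, 8, 10, 12, 4, 6]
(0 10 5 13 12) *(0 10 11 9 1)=(0 11 9 1)(5 13 12 10)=[11, 0, 2, 3, 4, 13, 6, 7, 8, 1, 5, 9, 10, 12]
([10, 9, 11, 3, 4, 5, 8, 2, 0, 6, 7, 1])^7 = (0 6 1 2 10 8 9 11 7)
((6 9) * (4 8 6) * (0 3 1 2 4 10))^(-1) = ((0 3 1 2 4 8 6 9 10))^(-1) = (0 10 9 6 8 4 2 1 3)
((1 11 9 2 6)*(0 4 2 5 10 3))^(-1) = (0 3 10 5 9 11 1 6 2 4)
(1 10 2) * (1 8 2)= (1 10)(2 8)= [0, 10, 8, 3, 4, 5, 6, 7, 2, 9, 1]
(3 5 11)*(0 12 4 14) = (0 12 4 14)(3 5 11) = [12, 1, 2, 5, 14, 11, 6, 7, 8, 9, 10, 3, 4, 13, 0]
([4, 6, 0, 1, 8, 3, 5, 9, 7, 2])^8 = [8, 1, 4, 3, 7, 5, 6, 2, 9, 0]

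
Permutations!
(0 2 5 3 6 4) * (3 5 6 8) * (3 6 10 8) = [2, 1, 10, 3, 0, 5, 4, 7, 6, 9, 8] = (0 2 10 8 6 4)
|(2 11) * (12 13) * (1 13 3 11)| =6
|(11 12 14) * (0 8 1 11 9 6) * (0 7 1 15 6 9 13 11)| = 12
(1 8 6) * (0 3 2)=(0 3 2)(1 8 6)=[3, 8, 0, 2, 4, 5, 1, 7, 6]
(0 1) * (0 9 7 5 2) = (0 1 9 7 5 2) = [1, 9, 0, 3, 4, 2, 6, 5, 8, 7]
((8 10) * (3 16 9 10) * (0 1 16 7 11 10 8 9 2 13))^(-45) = ((0 1 16 2 13)(3 7 11 10 9 8))^(-45) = (16)(3 10)(7 9)(8 11)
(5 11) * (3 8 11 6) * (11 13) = (3 8 13 11 5 6) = [0, 1, 2, 8, 4, 6, 3, 7, 13, 9, 10, 5, 12, 11]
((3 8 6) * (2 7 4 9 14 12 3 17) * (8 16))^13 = (2 4 14 3 8 17 7 9 12 16 6)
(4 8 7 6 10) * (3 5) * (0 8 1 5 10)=[8, 5, 2, 10, 1, 3, 0, 6, 7, 9, 4]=(0 8 7 6)(1 5 3 10 4)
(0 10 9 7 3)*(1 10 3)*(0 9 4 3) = [0, 10, 2, 9, 3, 5, 6, 1, 8, 7, 4] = (1 10 4 3 9 7)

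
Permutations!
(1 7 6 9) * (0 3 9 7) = (0 3 9 1)(6 7) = [3, 0, 2, 9, 4, 5, 7, 6, 8, 1]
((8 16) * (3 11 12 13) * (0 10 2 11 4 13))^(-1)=(0 12 11 2 10)(3 13 4)(8 16)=((0 10 2 11 12)(3 4 13)(8 16))^(-1)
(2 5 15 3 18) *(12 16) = (2 5 15 3 18)(12 16) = [0, 1, 5, 18, 4, 15, 6, 7, 8, 9, 10, 11, 16, 13, 14, 3, 12, 17, 2]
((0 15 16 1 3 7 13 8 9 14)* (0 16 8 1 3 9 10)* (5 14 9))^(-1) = (0 10 8 15)(1 13 7 3 16 14 5)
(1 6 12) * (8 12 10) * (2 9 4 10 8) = [0, 6, 9, 3, 10, 5, 8, 7, 12, 4, 2, 11, 1] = (1 6 8 12)(2 9 4 10)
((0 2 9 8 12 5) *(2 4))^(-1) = ((0 4 2 9 8 12 5))^(-1) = (0 5 12 8 9 2 4)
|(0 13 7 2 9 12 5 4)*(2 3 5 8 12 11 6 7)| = |(0 13 2 9 11 6 7 3 5 4)(8 12)| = 10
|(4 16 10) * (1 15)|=|(1 15)(4 16 10)|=6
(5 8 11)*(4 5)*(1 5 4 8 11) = (1 5 11 8) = [0, 5, 2, 3, 4, 11, 6, 7, 1, 9, 10, 8]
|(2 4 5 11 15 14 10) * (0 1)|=14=|(0 1)(2 4 5 11 15 14 10)|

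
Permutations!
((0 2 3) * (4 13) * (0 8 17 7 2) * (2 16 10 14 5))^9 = (17)(4 13)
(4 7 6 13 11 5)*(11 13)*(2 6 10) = (13)(2 6 11 5 4 7 10) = [0, 1, 6, 3, 7, 4, 11, 10, 8, 9, 2, 5, 12, 13]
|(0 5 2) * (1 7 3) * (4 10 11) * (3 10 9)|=21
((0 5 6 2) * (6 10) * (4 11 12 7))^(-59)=(0 5 10 6 2)(4 11 12 7)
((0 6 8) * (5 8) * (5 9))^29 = (0 8 5 9 6)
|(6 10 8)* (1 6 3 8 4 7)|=10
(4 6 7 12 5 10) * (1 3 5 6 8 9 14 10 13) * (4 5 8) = (1 3 8 9 14 10 5 13)(6 7 12) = [0, 3, 2, 8, 4, 13, 7, 12, 9, 14, 5, 11, 6, 1, 10]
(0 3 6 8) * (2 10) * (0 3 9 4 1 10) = (0 9 4 1 10 2)(3 6 8) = [9, 10, 0, 6, 1, 5, 8, 7, 3, 4, 2]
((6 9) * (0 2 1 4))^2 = ((0 2 1 4)(6 9))^2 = (9)(0 1)(2 4)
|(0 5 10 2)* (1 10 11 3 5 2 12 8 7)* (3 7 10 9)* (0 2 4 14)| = 6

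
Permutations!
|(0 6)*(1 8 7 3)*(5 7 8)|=4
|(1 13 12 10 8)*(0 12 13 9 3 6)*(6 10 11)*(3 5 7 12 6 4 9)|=12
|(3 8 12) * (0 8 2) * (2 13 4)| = 7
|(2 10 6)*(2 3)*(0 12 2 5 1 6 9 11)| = |(0 12 2 10 9 11)(1 6 3 5)| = 12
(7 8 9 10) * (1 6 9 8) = (1 6 9 10 7) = [0, 6, 2, 3, 4, 5, 9, 1, 8, 10, 7]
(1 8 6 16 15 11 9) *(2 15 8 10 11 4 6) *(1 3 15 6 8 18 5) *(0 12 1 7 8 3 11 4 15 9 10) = (0 12 1)(2 6 16 18 5 7 8)(3 9 11 10 4) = [12, 0, 6, 9, 3, 7, 16, 8, 2, 11, 4, 10, 1, 13, 14, 15, 18, 17, 5]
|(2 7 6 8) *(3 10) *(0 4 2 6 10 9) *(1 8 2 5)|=11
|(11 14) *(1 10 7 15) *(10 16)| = 10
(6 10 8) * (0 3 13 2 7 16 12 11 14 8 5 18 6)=(0 3 13 2 7 16 12 11 14 8)(5 18 6 10)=[3, 1, 7, 13, 4, 18, 10, 16, 0, 9, 5, 14, 11, 2, 8, 15, 12, 17, 6]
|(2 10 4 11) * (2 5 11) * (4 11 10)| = |(2 4)(5 10 11)| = 6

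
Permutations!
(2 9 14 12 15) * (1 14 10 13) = (1 14 12 15 2 9 10 13) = [0, 14, 9, 3, 4, 5, 6, 7, 8, 10, 13, 11, 15, 1, 12, 2]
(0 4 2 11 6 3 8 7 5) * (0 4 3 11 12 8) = [3, 1, 12, 0, 2, 4, 11, 5, 7, 9, 10, 6, 8] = (0 3)(2 12 8 7 5 4)(6 11)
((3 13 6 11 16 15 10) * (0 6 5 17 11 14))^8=((0 6 14)(3 13 5 17 11 16 15 10))^8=(17)(0 14 6)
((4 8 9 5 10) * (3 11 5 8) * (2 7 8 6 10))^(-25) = ((2 7 8 9 6 10 4 3 11 5))^(-25) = (2 10)(3 8)(4 7)(5 6)(9 11)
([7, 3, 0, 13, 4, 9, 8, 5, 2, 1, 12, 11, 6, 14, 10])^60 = (0 10 9 8 13 7 12 1 2 14 5 6 3)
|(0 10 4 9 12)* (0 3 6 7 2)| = 9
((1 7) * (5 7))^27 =((1 5 7))^27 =(7)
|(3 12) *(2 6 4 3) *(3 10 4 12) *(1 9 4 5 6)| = 8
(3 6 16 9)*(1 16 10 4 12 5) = (1 16 9 3 6 10 4 12 5) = [0, 16, 2, 6, 12, 1, 10, 7, 8, 3, 4, 11, 5, 13, 14, 15, 9]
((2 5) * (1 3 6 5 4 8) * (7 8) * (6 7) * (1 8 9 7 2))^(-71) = (1 3 2 4 6 5)(7 9)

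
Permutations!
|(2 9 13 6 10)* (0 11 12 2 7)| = 9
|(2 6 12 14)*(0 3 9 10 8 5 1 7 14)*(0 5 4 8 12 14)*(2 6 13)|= 8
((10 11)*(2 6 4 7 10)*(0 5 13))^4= (0 5 13)(2 10 4)(6 11 7)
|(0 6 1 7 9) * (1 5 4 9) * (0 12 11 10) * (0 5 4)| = 8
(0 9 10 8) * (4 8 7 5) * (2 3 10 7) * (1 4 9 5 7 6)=(0 5 9 6 1 4 8)(2 3 10)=[5, 4, 3, 10, 8, 9, 1, 7, 0, 6, 2]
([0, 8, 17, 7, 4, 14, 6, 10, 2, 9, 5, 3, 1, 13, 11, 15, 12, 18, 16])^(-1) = [0, 12, 8, 11, 4, 10, 6, 3, 1, 9, 7, 14, 16, 13, 5, 15, 18, 2, 17]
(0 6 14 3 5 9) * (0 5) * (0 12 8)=(0 6 14 3 12 8)(5 9)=[6, 1, 2, 12, 4, 9, 14, 7, 0, 5, 10, 11, 8, 13, 3]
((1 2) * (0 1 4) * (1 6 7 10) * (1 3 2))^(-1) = ((0 6 7 10 3 2 4))^(-1) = (0 4 2 3 10 7 6)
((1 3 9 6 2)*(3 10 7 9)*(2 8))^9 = ((1 10 7 9 6 8 2))^9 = (1 7 6 2 10 9 8)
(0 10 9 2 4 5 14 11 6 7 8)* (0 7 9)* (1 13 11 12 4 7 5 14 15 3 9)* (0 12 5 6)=(0 10 12 4 14 5 15 3 9 2 7 8 6 1 13 11)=[10, 13, 7, 9, 14, 15, 1, 8, 6, 2, 12, 0, 4, 11, 5, 3]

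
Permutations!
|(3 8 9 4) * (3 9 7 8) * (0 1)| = 2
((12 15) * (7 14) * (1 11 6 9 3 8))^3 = ((1 11 6 9 3 8)(7 14)(12 15))^3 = (1 9)(3 11)(6 8)(7 14)(12 15)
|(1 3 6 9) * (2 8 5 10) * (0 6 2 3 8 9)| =|(0 6)(1 8 5 10 3 2 9)| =14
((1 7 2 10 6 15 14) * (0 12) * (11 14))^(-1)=((0 12)(1 7 2 10 6 15 11 14))^(-1)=(0 12)(1 14 11 15 6 10 2 7)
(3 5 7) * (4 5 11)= (3 11 4 5 7)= [0, 1, 2, 11, 5, 7, 6, 3, 8, 9, 10, 4]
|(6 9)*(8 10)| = 2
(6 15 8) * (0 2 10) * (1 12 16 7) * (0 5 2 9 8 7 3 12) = (0 9 8 6 15 7 1)(2 10 5)(3 12 16) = [9, 0, 10, 12, 4, 2, 15, 1, 6, 8, 5, 11, 16, 13, 14, 7, 3]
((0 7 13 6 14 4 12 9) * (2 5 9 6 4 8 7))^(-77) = (14)(0 9 5 2)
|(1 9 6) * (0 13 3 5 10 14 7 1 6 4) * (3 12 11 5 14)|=12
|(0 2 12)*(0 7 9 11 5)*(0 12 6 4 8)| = 5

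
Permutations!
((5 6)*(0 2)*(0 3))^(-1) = (0 3 2)(5 6)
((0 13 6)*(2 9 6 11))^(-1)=(0 6 9 2 11 13)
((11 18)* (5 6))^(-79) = (5 6)(11 18)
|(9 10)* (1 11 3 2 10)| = 6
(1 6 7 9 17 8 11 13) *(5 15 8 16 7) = [0, 6, 2, 3, 4, 15, 5, 9, 11, 17, 10, 13, 12, 1, 14, 8, 7, 16] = (1 6 5 15 8 11 13)(7 9 17 16)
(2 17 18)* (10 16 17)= (2 10 16 17 18)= [0, 1, 10, 3, 4, 5, 6, 7, 8, 9, 16, 11, 12, 13, 14, 15, 17, 18, 2]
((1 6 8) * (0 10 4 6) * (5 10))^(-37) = ((0 5 10 4 6 8 1))^(-37) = (0 8 4 5 1 6 10)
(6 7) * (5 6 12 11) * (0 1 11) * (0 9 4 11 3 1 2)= (0 2)(1 3)(4 11 5 6 7 12 9)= [2, 3, 0, 1, 11, 6, 7, 12, 8, 4, 10, 5, 9]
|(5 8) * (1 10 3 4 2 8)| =7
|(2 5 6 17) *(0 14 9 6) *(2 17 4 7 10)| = 9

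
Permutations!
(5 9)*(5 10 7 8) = [0, 1, 2, 3, 4, 9, 6, 8, 5, 10, 7] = (5 9 10 7 8)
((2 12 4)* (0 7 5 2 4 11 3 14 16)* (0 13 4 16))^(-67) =((0 7 5 2 12 11 3 14)(4 16 13))^(-67) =(0 11 5 14 12 7 3 2)(4 13 16)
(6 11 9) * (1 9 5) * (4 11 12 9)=[0, 4, 2, 3, 11, 1, 12, 7, 8, 6, 10, 5, 9]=(1 4 11 5)(6 12 9)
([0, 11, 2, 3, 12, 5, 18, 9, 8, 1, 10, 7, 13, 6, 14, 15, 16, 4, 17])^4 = (4 18 13)(6 12 17)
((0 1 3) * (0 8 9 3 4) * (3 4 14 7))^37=(0 8 14 4 3 1 9 7)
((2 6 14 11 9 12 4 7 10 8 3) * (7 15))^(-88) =(2 7 9)(3 15 11)(4 14 8)(6 10 12)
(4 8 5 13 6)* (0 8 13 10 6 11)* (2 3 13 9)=(0 8 5 10 6 4 9 2 3 13 11)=[8, 1, 3, 13, 9, 10, 4, 7, 5, 2, 6, 0, 12, 11]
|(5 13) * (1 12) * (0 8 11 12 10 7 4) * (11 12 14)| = 14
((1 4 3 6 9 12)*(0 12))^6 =(0 9 6 3 4 1 12) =((0 12 1 4 3 6 9))^6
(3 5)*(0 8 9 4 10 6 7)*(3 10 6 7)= (0 8 9 4 6 3 5 10 7)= [8, 1, 2, 5, 6, 10, 3, 0, 9, 4, 7]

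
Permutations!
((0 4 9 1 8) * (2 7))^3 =((0 4 9 1 8)(2 7))^3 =(0 1 4 8 9)(2 7)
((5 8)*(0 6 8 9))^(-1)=((0 6 8 5 9))^(-1)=(0 9 5 8 6)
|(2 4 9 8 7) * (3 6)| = |(2 4 9 8 7)(3 6)| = 10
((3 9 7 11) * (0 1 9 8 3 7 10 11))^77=(0 7 11 10 9 1)(3 8)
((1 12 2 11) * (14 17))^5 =((1 12 2 11)(14 17))^5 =(1 12 2 11)(14 17)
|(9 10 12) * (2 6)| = 6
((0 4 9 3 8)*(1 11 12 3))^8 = ((0 4 9 1 11 12 3 8))^8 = (12)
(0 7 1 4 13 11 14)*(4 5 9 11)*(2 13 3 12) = (0 7 1 5 9 11 14)(2 13 4 3 12) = [7, 5, 13, 12, 3, 9, 6, 1, 8, 11, 10, 14, 2, 4, 0]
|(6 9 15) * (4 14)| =6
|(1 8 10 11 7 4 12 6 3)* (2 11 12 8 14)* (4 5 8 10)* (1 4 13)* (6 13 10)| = 30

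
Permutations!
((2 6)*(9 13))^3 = ((2 6)(9 13))^3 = (2 6)(9 13)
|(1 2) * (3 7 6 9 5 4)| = |(1 2)(3 7 6 9 5 4)| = 6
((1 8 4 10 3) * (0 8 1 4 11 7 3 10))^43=((0 8 11 7 3 4))^43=(0 8 11 7 3 4)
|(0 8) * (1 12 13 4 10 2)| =6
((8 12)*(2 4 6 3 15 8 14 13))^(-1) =((2 4 6 3 15 8 12 14 13))^(-1) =(2 13 14 12 8 15 3 6 4)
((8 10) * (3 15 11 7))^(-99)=(3 15 11 7)(8 10)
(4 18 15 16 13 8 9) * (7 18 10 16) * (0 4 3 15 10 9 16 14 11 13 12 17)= (0 4 9 3 15 7 18 10 14 11 13 8 16 12 17)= [4, 1, 2, 15, 9, 5, 6, 18, 16, 3, 14, 13, 17, 8, 11, 7, 12, 0, 10]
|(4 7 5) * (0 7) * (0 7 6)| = 6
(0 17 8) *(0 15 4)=[17, 1, 2, 3, 0, 5, 6, 7, 15, 9, 10, 11, 12, 13, 14, 4, 16, 8]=(0 17 8 15 4)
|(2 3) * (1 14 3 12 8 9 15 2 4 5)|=5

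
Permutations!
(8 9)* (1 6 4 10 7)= [0, 6, 2, 3, 10, 5, 4, 1, 9, 8, 7]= (1 6 4 10 7)(8 9)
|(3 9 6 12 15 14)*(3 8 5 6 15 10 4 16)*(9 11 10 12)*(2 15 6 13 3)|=22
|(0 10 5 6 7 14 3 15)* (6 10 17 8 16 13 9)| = 22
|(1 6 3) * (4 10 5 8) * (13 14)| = 12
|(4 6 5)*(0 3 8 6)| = |(0 3 8 6 5 4)| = 6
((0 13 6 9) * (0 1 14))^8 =(0 6 1)(9 14 13)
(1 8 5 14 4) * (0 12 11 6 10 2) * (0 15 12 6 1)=[6, 8, 15, 3, 0, 14, 10, 7, 5, 9, 2, 1, 11, 13, 4, 12]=(0 6 10 2 15 12 11 1 8 5 14 4)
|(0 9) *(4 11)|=|(0 9)(4 11)|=2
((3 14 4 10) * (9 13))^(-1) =((3 14 4 10)(9 13))^(-1) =(3 10 4 14)(9 13)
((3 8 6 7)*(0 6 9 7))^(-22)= (3 9)(7 8)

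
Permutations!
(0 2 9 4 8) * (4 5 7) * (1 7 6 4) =(0 2 9 5 6 4 8)(1 7) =[2, 7, 9, 3, 8, 6, 4, 1, 0, 5]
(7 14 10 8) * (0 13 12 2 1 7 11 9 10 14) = (14)(0 13 12 2 1 7)(8 11 9 10) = [13, 7, 1, 3, 4, 5, 6, 0, 11, 10, 8, 9, 2, 12, 14]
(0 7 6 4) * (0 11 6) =(0 7)(4 11 6) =[7, 1, 2, 3, 11, 5, 4, 0, 8, 9, 10, 6]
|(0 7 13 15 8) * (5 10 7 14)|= |(0 14 5 10 7 13 15 8)|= 8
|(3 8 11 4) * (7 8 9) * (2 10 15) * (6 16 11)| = |(2 10 15)(3 9 7 8 6 16 11 4)| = 24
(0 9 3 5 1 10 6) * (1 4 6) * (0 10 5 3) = (0 9)(1 5 4 6 10) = [9, 5, 2, 3, 6, 4, 10, 7, 8, 0, 1]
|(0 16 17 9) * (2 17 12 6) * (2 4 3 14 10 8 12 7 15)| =7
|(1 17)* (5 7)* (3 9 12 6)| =4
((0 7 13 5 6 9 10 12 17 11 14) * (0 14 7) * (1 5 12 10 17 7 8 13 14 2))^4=(1 17 12)(2 9 13)(5 11 7)(6 8 14)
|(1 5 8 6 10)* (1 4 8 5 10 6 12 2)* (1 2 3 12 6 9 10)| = 10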